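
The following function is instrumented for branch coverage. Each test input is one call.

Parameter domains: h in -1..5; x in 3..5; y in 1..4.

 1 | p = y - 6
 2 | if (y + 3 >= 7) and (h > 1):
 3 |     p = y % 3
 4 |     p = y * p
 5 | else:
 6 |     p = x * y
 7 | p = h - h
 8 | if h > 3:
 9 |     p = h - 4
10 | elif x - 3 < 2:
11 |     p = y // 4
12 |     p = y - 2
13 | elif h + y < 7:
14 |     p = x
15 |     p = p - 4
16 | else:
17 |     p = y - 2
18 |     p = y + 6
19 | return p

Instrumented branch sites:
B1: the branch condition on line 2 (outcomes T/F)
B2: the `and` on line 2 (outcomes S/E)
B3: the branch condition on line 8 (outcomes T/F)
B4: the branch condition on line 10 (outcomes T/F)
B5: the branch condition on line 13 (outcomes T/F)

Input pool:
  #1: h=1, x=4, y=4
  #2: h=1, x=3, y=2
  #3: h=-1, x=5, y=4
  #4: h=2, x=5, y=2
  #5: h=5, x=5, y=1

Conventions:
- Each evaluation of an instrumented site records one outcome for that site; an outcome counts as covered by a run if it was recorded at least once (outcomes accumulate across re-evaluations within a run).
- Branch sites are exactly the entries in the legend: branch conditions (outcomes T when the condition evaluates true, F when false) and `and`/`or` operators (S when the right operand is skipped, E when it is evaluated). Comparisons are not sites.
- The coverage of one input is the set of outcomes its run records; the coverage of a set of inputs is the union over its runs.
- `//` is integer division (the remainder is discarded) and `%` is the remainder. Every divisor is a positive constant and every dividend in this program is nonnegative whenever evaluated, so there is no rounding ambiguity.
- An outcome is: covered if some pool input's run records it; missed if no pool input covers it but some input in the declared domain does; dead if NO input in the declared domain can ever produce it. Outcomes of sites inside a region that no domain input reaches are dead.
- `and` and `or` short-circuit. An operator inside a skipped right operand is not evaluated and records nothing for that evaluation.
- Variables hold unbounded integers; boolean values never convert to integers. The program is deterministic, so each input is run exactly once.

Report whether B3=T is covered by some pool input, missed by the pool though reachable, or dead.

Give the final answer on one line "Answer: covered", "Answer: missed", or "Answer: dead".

B3=T is recorded by pool input(s) 5 -> covered

Answer: covered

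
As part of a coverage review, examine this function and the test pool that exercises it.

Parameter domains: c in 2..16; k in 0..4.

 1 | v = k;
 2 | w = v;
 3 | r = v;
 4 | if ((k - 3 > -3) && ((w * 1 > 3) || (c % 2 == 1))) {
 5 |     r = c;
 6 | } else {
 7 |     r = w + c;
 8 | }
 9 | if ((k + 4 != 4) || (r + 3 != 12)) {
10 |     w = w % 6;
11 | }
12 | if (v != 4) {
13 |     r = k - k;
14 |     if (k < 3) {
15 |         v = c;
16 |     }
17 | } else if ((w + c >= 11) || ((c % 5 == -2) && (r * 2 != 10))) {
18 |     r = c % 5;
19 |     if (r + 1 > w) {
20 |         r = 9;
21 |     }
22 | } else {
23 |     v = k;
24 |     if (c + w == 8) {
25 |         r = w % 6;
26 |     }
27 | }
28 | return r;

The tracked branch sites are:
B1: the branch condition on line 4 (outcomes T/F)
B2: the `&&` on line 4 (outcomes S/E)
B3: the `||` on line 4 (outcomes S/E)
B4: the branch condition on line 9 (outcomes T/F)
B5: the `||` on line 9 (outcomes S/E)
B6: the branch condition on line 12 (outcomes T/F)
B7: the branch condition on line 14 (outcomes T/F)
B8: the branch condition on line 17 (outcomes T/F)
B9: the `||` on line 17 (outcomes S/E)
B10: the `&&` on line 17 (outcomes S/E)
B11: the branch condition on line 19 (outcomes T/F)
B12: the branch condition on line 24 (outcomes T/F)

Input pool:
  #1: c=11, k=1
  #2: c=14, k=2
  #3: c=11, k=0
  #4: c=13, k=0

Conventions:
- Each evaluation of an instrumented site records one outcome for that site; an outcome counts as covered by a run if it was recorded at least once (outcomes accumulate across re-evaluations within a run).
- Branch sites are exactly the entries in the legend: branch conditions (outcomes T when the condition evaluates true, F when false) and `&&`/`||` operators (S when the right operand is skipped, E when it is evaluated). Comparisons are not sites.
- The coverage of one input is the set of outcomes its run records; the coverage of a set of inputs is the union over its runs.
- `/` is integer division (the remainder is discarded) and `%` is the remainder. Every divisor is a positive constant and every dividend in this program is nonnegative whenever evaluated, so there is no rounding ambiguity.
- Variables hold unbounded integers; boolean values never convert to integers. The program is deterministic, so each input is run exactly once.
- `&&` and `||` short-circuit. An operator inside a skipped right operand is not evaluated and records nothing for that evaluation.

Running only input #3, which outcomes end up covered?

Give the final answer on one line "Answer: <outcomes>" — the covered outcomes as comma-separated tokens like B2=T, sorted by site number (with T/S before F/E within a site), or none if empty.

Simulating input #3 (c=11, k=0) step by step:
  B2->S, B1->F, B5->E, B4->T, B6->T, B7->T
as a set, this run covers: B1=F, B2=S, B4=T, B5=E, B6=T, B7=T

Answer: B1=F, B2=S, B4=T, B5=E, B6=T, B7=T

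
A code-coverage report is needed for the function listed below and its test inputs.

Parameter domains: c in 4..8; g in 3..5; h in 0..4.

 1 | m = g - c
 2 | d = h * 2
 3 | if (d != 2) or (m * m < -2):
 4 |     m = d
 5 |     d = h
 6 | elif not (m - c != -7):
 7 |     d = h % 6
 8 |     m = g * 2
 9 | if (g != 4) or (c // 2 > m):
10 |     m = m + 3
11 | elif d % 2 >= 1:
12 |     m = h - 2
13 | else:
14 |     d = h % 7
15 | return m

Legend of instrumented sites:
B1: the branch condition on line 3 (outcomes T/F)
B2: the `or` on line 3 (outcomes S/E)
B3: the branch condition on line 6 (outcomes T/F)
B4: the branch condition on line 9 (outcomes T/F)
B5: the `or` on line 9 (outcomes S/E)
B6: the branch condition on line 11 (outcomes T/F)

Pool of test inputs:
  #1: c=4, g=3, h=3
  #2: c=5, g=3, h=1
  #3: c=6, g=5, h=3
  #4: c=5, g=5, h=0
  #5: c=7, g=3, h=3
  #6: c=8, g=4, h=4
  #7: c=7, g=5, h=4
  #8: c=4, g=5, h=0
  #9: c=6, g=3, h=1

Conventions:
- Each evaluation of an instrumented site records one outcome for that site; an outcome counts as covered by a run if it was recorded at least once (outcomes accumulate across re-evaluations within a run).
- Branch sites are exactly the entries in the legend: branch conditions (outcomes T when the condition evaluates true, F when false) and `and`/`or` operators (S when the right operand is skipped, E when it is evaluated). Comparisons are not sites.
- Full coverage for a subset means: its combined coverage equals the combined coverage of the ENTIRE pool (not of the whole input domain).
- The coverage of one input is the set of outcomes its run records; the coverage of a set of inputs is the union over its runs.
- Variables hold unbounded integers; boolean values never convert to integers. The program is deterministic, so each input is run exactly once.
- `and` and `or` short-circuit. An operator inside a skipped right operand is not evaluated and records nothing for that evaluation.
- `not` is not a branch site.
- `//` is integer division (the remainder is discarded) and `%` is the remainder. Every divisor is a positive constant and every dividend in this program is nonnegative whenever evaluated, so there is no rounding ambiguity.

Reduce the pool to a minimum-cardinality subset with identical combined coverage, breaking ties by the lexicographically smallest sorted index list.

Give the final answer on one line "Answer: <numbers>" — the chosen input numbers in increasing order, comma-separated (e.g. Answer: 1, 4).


test 1 (c=4, g=3, h=3) fires B2->S, B1->T, B5->S, B4->T; hits B1=T, B2=S, B4=T, B5=S
test 2 (c=5, g=3, h=1) fires B2->E, B1->F, B3->T, B5->S, B4->T; hits B1=F, B2=E, B3=T, B4=T, B5=S
test 3 (c=6, g=5, h=3) fires B2->S, B1->T, B5->S, B4->T; hits B1=T, B2=S, B4=T, B5=S
test 4 (c=5, g=5, h=0) fires B2->S, B1->T, B5->S, B4->T; hits B1=T, B2=S, B4=T, B5=S
test 5 (c=7, g=3, h=3) fires B2->S, B1->T, B5->S, B4->T; hits B1=T, B2=S, B4=T, B5=S
test 6 (c=8, g=4, h=4) fires B2->S, B1->T, B5->E, B4->F, B6->F; hits B1=T, B2=S, B4=F, B5=E, B6=F
test 7 (c=7, g=5, h=4) fires B2->S, B1->T, B5->S, B4->T; hits B1=T, B2=S, B4=T, B5=S
test 8 (c=4, g=5, h=0) fires B2->S, B1->T, B5->S, B4->T; hits B1=T, B2=S, B4=T, B5=S
test 9 (c=6, g=3, h=1) fires B2->E, B1->F, B3->F, B5->S, B4->T; hits B1=F, B2=E, B3=F, B4=T, B5=S
pool-wide coverage (11 outcomes): B1=T, B1=F, B2=S, B2=E, B3=T, B3=F, B4=T, B4=F, B5=S, B5=E, B6=F
no size-1 subset reaches all 11 outcomes (best union: 5/11)
no size-2 subset reaches all 11 outcomes (best union: 10/11)
inputs {2, 6, 9} (size 3) cover everything; no size-3 subset with a lexicographically smaller index list covers all 11
Answer: 2, 6, 9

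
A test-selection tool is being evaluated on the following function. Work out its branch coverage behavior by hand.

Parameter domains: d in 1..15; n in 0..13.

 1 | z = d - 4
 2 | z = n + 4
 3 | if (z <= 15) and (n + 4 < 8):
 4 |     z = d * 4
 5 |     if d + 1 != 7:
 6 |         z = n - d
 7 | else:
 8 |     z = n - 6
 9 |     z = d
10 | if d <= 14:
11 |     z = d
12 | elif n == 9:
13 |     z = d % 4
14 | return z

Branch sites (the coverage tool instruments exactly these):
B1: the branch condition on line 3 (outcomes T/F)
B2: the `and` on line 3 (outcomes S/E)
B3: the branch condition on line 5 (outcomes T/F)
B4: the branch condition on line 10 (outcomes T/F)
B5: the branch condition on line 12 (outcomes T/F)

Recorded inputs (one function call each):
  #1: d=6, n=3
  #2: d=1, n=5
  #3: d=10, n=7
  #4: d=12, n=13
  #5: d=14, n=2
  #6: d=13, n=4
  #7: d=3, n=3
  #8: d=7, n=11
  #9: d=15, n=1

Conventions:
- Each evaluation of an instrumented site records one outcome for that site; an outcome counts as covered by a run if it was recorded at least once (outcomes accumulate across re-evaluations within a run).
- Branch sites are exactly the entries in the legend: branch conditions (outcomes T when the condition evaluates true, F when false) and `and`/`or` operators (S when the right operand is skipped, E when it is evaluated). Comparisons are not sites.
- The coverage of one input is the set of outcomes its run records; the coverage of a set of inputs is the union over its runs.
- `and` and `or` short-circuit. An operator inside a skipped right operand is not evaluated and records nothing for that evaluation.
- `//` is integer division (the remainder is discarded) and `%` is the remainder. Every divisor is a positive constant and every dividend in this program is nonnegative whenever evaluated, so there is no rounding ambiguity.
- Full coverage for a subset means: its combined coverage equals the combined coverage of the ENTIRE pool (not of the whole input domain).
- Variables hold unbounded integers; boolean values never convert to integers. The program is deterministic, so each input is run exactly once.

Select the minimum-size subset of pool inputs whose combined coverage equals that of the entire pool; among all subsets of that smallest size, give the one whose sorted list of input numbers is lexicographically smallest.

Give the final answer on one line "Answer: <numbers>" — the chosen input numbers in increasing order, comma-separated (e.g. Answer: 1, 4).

input #1 (d=6, n=3): events B2->E, B1->T, B3->F, B4->T; covers B1=T, B2=E, B3=F, B4=T
input #2 (d=1, n=5): events B2->E, B1->F, B4->T; covers B1=F, B2=E, B4=T
input #3 (d=10, n=7): events B2->E, B1->F, B4->T; covers B1=F, B2=E, B4=T
input #4 (d=12, n=13): events B2->S, B1->F, B4->T; covers B1=F, B2=S, B4=T
input #5 (d=14, n=2): events B2->E, B1->T, B3->T, B4->T; covers B1=T, B2=E, B3=T, B4=T
input #6 (d=13, n=4): events B2->E, B1->F, B4->T; covers B1=F, B2=E, B4=T
input #7 (d=3, n=3): events B2->E, B1->T, B3->T, B4->T; covers B1=T, B2=E, B3=T, B4=T
input #8 (d=7, n=11): events B2->E, B1->F, B4->T; covers B1=F, B2=E, B4=T
input #9 (d=15, n=1): events B2->E, B1->T, B3->T, B4->F, B5->F; covers B1=T, B2=E, B3=T, B4=F, B5=F
the full pool covers 9 outcomes: B1=T, B1=F, B2=S, B2=E, B3=T, B3=F, B4=T, B4=F, B5=F
every size-1 subset falls short of the 9 outcomes (best: 5/9)
every size-2 subset falls short of the 9 outcomes (best: 8/9)
the canonical winner is {1, 4, 9}: size 3, full 9-outcome coverage, earliest index list among size-3 covers

Answer: 1, 4, 9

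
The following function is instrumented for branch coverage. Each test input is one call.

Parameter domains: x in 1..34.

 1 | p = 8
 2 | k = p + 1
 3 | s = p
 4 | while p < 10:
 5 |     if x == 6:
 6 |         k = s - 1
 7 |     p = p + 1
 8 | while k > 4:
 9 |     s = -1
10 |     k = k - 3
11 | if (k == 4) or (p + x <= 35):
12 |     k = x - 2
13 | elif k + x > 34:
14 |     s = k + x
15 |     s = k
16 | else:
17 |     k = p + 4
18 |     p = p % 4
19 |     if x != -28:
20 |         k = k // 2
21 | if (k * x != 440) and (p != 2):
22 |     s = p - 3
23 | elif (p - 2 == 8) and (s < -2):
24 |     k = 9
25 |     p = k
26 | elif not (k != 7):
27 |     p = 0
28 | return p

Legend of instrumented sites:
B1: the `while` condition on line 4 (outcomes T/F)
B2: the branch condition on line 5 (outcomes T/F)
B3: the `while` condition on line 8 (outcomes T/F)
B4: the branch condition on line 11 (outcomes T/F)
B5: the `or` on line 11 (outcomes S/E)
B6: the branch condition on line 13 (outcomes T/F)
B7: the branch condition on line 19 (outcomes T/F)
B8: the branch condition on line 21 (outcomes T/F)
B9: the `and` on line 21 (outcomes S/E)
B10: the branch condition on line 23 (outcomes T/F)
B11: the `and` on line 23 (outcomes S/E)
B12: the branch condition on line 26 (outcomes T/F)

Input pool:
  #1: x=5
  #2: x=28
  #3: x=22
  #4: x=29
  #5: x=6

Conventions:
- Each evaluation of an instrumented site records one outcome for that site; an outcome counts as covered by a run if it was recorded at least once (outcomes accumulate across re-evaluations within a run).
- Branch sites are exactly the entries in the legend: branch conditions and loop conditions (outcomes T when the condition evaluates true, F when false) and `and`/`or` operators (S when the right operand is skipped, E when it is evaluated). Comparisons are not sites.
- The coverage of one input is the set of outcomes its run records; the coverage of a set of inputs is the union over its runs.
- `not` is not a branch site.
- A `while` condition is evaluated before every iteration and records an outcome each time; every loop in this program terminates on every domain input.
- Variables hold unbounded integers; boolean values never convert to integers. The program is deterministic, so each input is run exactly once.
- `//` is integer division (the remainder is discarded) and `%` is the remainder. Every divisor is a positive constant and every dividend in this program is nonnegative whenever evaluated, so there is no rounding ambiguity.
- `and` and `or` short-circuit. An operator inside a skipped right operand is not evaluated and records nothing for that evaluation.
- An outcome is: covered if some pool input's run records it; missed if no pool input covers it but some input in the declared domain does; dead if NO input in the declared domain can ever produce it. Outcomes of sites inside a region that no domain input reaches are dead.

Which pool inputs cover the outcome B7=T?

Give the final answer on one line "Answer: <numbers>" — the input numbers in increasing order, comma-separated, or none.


input #1 (x=5): does not produce B7=T
input #2 (x=28): produces B7=T
input #3 (x=22): does not produce B7=T
input #4 (x=29): produces B7=T
input #5 (x=6): does not produce B7=T
Answer: 2, 4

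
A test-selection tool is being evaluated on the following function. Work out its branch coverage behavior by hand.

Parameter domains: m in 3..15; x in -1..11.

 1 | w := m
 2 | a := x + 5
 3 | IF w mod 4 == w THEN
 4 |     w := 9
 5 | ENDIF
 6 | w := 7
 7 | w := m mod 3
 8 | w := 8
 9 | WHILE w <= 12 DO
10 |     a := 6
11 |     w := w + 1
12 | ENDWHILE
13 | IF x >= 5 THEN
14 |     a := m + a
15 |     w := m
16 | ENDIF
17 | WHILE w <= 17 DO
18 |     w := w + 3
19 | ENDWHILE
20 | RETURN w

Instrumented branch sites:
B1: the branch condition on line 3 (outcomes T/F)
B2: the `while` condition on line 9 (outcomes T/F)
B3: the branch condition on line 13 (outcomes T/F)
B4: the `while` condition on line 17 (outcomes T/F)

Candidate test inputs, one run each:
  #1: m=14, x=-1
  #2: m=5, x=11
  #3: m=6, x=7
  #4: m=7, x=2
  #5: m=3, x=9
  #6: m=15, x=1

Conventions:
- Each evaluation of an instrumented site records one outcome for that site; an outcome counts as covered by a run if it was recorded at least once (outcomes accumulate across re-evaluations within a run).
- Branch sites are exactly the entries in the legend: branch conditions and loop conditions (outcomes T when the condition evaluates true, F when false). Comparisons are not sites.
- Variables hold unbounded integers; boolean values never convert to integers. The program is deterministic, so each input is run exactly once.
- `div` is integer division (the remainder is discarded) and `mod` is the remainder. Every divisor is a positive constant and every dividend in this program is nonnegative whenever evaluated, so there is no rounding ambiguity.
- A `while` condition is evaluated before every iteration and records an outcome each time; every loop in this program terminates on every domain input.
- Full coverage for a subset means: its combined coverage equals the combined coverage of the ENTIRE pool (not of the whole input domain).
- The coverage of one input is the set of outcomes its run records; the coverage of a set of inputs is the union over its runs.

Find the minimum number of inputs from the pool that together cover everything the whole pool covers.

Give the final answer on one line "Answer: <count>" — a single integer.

input #1, m=14, x=-1: events B1->F, B2->T, B2->T, B2->T, B2->T, B2->T, B2->F, B3->F, B4->T, B4->T, B4->F; outcomes B1=F, B2=T, B2=F, B3=F, B4=T, B4=F
input #2, m=5, x=11: events B1->F, B2->T, B2->T, B2->T, B2->T, B2->T, B2->F, B3->T, B4->T, B4->T, B4->T, B4->T, B4->T, B4->F; outcomes B1=F, B2=T, B2=F, B3=T, B4=T, B4=F
input #3, m=6, x=7: events B1->F, B2->T, B2->T, B2->T, B2->T, B2->T, B2->F, B3->T, B4->T, B4->T, B4->T, B4->T, B4->F; outcomes B1=F, B2=T, B2=F, B3=T, B4=T, B4=F
input #4, m=7, x=2: events B1->F, B2->T, B2->T, B2->T, B2->T, B2->T, B2->F, B3->F, B4->T, B4->T, B4->F; outcomes B1=F, B2=T, B2=F, B3=F, B4=T, B4=F
input #5, m=3, x=9: events B1->T, B2->T, B2->T, B2->T, B2->T, B2->T, B2->F, B3->T, B4->T, B4->T, B4->T, B4->T, B4->T, B4->F; outcomes B1=T, B2=T, B2=F, B3=T, B4=T, B4=F
input #6, m=15, x=1: events B1->F, B2->T, B2->T, B2->T, B2->T, B2->T, B2->F, B3->F, B4->T, B4->T, B4->F; outcomes B1=F, B2=T, B2=F, B3=F, B4=T, B4=F
together the pool reaches 8 outcomes: B1=T, B1=F, B2=T, B2=F, B3=T, B3=F, B4=T, B4=F
no size-1 subset reaches all 8 outcomes (best union: 6/8)
at size 2, {1, 5} reaches all 8 outcomes; every lexicographically earlier size-2 subset fails

Answer: 2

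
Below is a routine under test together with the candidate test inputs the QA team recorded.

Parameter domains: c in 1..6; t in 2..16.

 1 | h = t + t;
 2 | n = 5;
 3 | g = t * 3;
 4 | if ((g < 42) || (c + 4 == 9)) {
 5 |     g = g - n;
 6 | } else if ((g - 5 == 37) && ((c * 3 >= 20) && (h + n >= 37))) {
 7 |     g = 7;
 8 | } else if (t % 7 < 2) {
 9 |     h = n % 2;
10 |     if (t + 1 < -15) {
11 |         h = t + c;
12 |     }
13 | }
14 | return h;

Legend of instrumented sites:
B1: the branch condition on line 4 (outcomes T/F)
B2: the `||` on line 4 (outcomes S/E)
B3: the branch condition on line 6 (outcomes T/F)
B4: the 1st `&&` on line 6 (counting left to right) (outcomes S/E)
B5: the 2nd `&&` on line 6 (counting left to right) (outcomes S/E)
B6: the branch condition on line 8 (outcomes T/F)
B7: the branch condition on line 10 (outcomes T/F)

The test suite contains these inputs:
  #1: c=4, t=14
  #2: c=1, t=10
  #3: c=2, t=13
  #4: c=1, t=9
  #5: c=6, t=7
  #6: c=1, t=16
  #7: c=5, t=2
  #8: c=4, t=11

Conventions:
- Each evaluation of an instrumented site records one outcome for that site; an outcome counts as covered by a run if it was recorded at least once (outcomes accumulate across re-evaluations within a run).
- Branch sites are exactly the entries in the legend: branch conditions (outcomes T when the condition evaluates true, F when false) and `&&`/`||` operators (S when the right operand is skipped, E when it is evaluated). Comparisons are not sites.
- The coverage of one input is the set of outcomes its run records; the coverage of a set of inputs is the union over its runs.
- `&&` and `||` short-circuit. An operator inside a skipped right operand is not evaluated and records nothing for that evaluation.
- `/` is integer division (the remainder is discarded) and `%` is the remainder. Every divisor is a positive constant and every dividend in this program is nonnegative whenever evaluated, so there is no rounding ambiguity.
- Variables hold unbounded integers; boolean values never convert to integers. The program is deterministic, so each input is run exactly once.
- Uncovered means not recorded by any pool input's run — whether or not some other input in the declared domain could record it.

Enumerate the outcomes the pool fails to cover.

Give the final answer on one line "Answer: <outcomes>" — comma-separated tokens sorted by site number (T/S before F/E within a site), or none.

#1 (c=4, t=14) -> B2->E, B1->F, B4->E, B5->S, B3->F, B6->T, B7->F; covered: B1=F, B2=E, B3=F, B4=E, B5=S, B6=T, B7=F
#2 (c=1, t=10) -> B2->S, B1->T; covered: B1=T, B2=S
#3 (c=2, t=13) -> B2->S, B1->T; covered: B1=T, B2=S
#4 (c=1, t=9) -> B2->S, B1->T; covered: B1=T, B2=S
#5 (c=6, t=7) -> B2->S, B1->T; covered: B1=T, B2=S
#6 (c=1, t=16) -> B2->E, B1->F, B4->S, B3->F, B6->F; covered: B1=F, B2=E, B3=F, B4=S, B6=F
#7 (c=5, t=2) -> B2->S, B1->T; covered: B1=T, B2=S
#8 (c=4, t=11) -> B2->S, B1->T; covered: B1=T, B2=S
union over the pool: B1=T, B1=F, B2=S, B2=E, B3=F, B4=S, B4=E, B5=S, B6=T, B6=F, B7=F
uncovered (3 of 14): B3=T, B5=E, B7=T

Answer: B3=T, B5=E, B7=T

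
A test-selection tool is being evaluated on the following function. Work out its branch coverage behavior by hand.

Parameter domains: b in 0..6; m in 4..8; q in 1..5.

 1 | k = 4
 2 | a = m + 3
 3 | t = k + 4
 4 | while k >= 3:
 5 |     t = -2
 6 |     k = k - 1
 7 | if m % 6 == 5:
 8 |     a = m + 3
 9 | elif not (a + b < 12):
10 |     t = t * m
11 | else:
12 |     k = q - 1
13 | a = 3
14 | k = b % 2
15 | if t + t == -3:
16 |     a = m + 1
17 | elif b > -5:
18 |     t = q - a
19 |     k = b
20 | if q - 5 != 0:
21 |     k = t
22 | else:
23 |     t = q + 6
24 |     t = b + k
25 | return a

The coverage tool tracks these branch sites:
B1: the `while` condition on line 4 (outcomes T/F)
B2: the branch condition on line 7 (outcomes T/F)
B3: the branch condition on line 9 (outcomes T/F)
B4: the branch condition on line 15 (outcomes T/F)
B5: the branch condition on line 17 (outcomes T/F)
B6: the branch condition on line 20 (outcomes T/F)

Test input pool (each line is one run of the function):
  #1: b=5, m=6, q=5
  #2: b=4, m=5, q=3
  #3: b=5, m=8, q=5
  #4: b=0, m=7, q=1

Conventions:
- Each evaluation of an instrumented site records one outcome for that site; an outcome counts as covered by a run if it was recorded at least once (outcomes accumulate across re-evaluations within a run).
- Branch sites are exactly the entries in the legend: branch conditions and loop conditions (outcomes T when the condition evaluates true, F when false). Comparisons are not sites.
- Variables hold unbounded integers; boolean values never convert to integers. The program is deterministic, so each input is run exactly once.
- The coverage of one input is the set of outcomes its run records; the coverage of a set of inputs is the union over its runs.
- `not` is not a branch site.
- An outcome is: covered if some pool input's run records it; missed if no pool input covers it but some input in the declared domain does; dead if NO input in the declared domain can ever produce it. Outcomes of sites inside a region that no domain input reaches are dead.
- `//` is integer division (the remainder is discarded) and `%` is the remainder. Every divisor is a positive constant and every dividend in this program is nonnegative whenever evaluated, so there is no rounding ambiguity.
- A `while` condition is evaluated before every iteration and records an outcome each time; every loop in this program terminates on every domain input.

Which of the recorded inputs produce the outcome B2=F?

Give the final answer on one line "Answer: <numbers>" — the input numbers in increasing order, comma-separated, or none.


input #1 (b=5, m=6, q=5): covers B2=F
input #2 (b=4, m=5, q=3): misses B2=F
input #3 (b=5, m=8, q=5): covers B2=F
input #4 (b=0, m=7, q=1): covers B2=F
Answer: 1, 3, 4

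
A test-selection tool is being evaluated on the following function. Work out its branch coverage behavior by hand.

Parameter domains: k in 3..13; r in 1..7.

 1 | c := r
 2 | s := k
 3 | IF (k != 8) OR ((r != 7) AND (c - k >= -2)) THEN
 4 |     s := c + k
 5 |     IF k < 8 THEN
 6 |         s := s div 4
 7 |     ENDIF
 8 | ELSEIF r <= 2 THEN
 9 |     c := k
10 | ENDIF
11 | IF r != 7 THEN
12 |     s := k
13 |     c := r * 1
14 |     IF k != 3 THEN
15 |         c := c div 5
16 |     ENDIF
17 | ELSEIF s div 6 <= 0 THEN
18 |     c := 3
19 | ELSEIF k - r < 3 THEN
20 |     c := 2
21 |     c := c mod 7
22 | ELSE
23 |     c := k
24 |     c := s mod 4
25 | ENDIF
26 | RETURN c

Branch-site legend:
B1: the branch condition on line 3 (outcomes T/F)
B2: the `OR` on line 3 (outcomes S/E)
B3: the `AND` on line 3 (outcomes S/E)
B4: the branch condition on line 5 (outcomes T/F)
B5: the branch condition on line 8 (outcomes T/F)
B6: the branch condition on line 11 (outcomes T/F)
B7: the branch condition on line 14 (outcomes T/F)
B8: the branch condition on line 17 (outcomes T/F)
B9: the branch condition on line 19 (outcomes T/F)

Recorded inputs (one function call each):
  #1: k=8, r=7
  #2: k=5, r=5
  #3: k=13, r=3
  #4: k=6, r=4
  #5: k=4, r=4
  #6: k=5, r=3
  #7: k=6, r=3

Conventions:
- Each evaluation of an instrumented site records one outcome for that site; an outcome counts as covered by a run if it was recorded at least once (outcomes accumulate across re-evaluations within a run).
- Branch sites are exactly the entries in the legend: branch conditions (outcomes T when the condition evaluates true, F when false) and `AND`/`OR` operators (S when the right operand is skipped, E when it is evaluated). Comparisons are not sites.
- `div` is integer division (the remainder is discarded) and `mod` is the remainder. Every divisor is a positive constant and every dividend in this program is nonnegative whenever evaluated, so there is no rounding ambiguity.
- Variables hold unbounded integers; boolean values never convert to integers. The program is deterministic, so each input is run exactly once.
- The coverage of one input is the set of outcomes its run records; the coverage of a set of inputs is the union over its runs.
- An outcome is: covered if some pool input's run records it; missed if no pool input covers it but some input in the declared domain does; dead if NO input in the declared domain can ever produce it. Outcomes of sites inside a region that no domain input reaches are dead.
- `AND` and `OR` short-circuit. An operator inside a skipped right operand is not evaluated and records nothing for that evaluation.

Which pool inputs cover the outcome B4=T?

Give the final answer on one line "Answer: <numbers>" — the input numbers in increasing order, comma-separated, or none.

input #1 (k=8, r=7): never hits B4=T
input #2 (k=5, r=5): hits B4=T
input #3 (k=13, r=3): never hits B4=T
input #4 (k=6, r=4): hits B4=T
input #5 (k=4, r=4): hits B4=T
input #6 (k=5, r=3): hits B4=T
input #7 (k=6, r=3): hits B4=T

Answer: 2, 4, 5, 6, 7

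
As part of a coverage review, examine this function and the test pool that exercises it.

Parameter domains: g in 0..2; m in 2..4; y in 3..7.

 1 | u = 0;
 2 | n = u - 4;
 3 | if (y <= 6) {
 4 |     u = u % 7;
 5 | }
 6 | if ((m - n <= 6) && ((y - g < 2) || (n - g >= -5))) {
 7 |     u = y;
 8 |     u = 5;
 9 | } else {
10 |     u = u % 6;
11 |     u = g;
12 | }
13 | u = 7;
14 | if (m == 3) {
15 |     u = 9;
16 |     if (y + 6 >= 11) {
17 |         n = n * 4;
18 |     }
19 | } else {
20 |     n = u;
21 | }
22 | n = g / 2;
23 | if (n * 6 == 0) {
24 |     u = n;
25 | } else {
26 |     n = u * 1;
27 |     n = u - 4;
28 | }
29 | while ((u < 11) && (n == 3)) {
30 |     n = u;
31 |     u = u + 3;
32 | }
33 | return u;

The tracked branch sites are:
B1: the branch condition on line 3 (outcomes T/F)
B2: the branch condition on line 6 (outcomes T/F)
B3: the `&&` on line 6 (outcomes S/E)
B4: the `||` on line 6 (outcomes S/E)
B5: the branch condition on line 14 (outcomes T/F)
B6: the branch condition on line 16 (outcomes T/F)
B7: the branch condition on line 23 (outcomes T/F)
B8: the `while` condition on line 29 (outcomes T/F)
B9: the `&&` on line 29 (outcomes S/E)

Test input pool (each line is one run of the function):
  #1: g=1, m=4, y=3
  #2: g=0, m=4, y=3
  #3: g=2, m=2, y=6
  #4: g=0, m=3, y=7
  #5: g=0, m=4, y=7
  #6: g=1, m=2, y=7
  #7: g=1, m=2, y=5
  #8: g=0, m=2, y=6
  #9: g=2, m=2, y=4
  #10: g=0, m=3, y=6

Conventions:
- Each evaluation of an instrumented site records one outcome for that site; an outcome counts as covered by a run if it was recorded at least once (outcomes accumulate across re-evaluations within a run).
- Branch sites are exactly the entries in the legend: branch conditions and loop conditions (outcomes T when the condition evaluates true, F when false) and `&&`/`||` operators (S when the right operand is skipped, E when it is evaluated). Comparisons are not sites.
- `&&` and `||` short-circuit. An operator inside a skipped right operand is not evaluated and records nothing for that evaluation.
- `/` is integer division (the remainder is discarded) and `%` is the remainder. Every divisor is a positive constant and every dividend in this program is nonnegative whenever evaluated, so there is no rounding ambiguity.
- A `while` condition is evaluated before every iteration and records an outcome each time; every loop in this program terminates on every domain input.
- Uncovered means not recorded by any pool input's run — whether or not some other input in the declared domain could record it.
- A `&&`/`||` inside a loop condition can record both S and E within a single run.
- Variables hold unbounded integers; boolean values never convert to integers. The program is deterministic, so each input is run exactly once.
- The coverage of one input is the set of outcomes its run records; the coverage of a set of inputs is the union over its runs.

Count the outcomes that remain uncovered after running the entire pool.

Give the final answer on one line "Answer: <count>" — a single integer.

input #1, g=1, m=4, y=3: outcomes B1=T, B2=F, B3=S, B5=F, B7=T, B8=F, B9=E
input #2, g=0, m=4, y=3: outcomes B1=T, B2=F, B3=S, B5=F, B7=T, B8=F, B9=E
input #3, g=2, m=2, y=6: outcomes B1=T, B2=F, B3=E, B4=E, B5=F, B7=F, B8=T, B8=F, B9=E
input #4, g=0, m=3, y=7: outcomes B1=F, B2=F, B3=S, B5=T, B6=T, B7=T, B8=F, B9=E
input #5, g=0, m=4, y=7: outcomes B1=F, B2=F, B3=S, B5=F, B7=T, B8=F, B9=E
input #6, g=1, m=2, y=7: outcomes B1=F, B2=T, B3=E, B4=E, B5=F, B7=T, B8=F, B9=E
input #7, g=1, m=2, y=5: outcomes B1=T, B2=T, B3=E, B4=E, B5=F, B7=T, B8=F, B9=E
input #8, g=0, m=2, y=6: outcomes B1=T, B2=T, B3=E, B4=E, B5=F, B7=T, B8=F, B9=E
input #9, g=2, m=2, y=4: outcomes B1=T, B2=F, B3=E, B4=E, B5=F, B7=F, B8=T, B8=F, B9=E
input #10, g=0, m=3, y=6: outcomes B1=T, B2=F, B3=S, B5=T, B6=T, B7=T, B8=F, B9=E
union over the pool: B1=T, B1=F, B2=T, B2=F, B3=S, B3=E, B4=E, B5=T, B5=F, B6=T, B7=T, B7=F, B8=T, B8=F, B9=E
uncovered (3 of 18): B4=S, B6=F, B9=S

Answer: 3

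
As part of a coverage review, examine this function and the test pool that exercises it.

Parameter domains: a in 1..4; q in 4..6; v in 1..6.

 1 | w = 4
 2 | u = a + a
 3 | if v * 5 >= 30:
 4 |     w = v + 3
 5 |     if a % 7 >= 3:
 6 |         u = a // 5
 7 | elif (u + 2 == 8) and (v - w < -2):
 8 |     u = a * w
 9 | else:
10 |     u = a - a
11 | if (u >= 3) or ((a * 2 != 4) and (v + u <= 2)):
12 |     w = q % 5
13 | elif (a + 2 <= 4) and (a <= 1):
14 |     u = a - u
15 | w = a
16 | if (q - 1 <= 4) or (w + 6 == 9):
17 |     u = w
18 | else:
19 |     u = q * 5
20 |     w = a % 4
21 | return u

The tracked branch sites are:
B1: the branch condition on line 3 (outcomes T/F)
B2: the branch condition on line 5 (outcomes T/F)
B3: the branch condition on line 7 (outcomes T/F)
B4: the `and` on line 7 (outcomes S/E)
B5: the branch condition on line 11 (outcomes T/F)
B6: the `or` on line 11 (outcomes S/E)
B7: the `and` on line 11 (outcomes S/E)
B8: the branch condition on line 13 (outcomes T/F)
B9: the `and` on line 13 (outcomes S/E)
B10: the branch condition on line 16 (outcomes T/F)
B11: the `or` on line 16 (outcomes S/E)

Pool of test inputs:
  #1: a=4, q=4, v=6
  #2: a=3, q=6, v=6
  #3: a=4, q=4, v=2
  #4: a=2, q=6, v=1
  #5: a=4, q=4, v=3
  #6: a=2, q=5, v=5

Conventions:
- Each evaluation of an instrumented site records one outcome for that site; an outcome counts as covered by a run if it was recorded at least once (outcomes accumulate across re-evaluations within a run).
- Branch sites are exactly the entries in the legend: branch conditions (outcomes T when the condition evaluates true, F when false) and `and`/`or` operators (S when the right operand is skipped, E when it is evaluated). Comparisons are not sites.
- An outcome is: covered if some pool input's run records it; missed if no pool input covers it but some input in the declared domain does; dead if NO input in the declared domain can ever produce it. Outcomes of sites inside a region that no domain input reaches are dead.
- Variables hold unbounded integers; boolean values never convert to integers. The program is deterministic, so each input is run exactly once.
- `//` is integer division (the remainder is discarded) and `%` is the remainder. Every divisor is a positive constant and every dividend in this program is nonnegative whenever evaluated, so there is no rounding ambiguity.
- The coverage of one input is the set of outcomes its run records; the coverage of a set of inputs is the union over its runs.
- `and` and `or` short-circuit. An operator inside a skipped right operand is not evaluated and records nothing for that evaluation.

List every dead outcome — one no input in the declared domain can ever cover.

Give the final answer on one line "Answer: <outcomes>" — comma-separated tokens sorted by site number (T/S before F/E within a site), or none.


running all 72 domain inputs and tallying outcomes:
  reachable outcomes have witnesses, e.g. B1=T (e.g. a=1, q=4, v=6), B1=F (e.g. a=1, q=4, v=1), B2=T (e.g. a=3, q=4, v=6), B2=F (e.g. a=1, q=4, v=6)
Answer: none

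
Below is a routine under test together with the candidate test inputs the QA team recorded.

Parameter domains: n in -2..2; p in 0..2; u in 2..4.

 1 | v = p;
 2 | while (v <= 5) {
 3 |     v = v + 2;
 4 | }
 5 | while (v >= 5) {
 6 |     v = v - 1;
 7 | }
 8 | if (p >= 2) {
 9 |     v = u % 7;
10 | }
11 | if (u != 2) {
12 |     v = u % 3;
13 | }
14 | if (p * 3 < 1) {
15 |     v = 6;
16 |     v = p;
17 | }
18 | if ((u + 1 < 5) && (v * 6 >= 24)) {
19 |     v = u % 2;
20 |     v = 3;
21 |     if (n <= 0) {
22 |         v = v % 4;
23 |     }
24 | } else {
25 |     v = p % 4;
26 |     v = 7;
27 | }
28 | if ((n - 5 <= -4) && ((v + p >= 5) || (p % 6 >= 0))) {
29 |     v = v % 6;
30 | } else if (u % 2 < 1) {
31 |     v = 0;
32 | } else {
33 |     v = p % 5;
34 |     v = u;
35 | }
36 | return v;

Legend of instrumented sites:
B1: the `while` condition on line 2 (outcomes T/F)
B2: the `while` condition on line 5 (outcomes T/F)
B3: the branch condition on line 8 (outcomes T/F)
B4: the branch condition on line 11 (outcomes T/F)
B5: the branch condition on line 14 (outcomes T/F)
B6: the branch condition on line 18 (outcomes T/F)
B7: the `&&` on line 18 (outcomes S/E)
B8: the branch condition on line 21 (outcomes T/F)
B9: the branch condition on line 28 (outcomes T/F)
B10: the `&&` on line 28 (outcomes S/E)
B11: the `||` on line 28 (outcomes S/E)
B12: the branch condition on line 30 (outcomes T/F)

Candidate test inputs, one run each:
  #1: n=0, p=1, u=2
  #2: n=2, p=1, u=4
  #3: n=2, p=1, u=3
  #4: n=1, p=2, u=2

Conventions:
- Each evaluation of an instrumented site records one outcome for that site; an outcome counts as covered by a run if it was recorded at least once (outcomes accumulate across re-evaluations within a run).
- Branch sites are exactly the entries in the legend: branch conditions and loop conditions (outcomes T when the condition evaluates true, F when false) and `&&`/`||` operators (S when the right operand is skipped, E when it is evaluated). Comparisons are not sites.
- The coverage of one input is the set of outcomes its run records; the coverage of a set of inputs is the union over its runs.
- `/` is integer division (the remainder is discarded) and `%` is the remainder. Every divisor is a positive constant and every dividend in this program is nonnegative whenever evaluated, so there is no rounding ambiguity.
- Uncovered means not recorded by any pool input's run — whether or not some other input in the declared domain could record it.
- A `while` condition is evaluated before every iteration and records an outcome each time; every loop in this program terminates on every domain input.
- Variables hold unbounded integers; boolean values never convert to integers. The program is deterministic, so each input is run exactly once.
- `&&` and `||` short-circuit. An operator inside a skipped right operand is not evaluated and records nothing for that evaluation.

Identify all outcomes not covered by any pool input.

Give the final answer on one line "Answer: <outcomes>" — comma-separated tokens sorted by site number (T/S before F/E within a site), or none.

test 1 (n=0, p=1, u=2) fires B1->T, B1->T, B1->T, B1->F, B2->T, B2->T, B2->T, B2->F, B3->F, B4->F, B5->F, B7->E, B6->T, B8->T, ...; hits B1=T, B1=F, B2=T, B2=F, B3=F, B4=F, B5=F, B6=T, B7=E, B8=T, B9=T, B10=E, B11=E
test 2 (n=2, p=1, u=4) fires B1->T, B1->T, B1->T, B1->F, B2->T, B2->T, B2->T, B2->F, B3->F, B4->T, B5->F, B7->S, B6->F, B10->S, ...; hits B1=T, B1=F, B2=T, B2=F, B3=F, B4=T, B5=F, B6=F, B7=S, B9=F, B10=S, B12=T
test 3 (n=2, p=1, u=3) fires B1->T, B1->T, B1->T, B1->F, B2->T, B2->T, B2->T, B2->F, B3->F, B4->T, B5->F, B7->E, B6->F, B10->S, ...; hits B1=T, B1=F, B2=T, B2=F, B3=F, B4=T, B5=F, B6=F, B7=E, B9=F, B10=S, B12=F
test 4 (n=1, p=2, u=2) fires B1->T, B1->T, B1->F, B2->T, B2->T, B2->F, B3->T, B4->F, B5->F, B7->E, B6->F, B10->E, B11->S, B9->T; hits B1=T, B1=F, B2=T, B2=F, B3=T, B4=F, B5=F, B6=F, B7=E, B9=T, B10=E, B11=S
union over the pool: B1=T, B1=F, B2=T, B2=F, B3=T, B3=F, B4=T, B4=F, B5=F, B6=T, B6=F, B7=S, B7=E, B8=T, B9=T, B9=F, B10=S, B10=E, B11=S, B11=E, B12=T, B12=F
uncovered (2 of 24): B5=T, B8=F

Answer: B5=T, B8=F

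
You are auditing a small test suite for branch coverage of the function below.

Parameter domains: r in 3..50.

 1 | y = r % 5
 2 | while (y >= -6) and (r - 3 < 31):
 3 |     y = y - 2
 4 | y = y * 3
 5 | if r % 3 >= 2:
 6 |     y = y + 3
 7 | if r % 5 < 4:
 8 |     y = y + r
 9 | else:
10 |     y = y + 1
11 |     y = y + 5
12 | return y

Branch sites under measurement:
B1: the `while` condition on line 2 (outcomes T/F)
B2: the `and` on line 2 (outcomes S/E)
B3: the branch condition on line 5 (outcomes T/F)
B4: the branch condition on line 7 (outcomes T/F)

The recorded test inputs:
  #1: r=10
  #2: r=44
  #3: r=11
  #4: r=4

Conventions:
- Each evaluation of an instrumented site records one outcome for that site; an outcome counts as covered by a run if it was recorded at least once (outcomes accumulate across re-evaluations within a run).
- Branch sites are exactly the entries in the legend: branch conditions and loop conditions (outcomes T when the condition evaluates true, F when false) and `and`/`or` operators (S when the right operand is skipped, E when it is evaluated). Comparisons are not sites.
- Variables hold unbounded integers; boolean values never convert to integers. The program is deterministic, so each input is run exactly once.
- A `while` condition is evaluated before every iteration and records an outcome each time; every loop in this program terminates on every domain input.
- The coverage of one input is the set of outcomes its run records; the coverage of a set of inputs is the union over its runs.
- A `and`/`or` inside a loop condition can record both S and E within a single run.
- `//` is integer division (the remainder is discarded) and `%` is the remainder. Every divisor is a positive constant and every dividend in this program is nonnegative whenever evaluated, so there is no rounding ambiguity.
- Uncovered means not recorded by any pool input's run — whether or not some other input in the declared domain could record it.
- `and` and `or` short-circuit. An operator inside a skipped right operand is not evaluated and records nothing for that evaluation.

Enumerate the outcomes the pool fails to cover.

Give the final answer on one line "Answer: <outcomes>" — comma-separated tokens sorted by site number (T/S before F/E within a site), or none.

input #1, r=10: outcomes B1=T, B1=F, B2=S, B2=E, B3=F, B4=T
input #2, r=44: outcomes B1=F, B2=E, B3=T, B4=F
input #3, r=11: outcomes B1=T, B1=F, B2=S, B2=E, B3=T, B4=T
input #4, r=4: outcomes B1=T, B1=F, B2=S, B2=E, B3=F, B4=F
union over the pool: B1=T, B1=F, B2=S, B2=E, B3=T, B3=F, B4=T, B4=F
uncovered (0 of 8): none

Answer: none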